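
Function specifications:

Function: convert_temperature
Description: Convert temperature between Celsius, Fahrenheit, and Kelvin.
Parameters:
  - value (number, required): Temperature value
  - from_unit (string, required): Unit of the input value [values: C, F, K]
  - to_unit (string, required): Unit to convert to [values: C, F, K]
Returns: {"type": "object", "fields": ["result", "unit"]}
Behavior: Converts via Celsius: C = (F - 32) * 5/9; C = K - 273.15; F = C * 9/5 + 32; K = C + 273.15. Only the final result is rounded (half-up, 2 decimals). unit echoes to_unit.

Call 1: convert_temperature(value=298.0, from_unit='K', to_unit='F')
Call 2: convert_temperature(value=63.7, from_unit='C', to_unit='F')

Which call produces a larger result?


Call 1:
  To C: 298 - 273.15 = 24.85
  To F: 24.85 * 9/5 + 32 = 76.73
  Round to 2 decimals: 76.73
  -> 76.73 F
Call 2:
  Input already in C: 63.7
  To F: 63.7 * 9/5 + 32 = 146.66
  Round to 2 decimals: 146.66
  -> 146.66 F
Call 2 (146.66 F)


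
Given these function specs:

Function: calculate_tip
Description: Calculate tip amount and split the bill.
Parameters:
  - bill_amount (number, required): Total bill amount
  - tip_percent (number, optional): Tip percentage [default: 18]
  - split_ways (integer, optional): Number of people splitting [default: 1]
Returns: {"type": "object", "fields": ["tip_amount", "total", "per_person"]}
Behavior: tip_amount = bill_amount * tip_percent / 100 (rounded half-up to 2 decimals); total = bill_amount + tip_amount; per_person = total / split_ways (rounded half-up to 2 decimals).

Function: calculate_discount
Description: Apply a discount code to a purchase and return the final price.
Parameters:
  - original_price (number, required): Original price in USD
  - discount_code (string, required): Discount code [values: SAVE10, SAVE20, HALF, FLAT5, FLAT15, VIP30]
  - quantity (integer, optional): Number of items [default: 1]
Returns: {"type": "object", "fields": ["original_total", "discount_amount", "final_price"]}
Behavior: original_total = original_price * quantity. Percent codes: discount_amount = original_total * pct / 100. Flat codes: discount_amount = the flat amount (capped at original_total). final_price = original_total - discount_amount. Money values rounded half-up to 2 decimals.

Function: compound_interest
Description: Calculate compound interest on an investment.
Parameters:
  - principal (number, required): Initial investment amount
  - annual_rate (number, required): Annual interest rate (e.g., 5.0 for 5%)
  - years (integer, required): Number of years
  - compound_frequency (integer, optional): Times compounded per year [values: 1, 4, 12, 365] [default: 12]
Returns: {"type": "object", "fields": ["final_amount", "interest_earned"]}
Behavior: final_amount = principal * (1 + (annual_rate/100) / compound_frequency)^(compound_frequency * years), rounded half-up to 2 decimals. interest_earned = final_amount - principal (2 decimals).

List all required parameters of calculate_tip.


Parameters of calculate_tip and their required/optional flag:
  bill_amount: required
  tip_percent: optional
  split_ways: optional
bill_amount


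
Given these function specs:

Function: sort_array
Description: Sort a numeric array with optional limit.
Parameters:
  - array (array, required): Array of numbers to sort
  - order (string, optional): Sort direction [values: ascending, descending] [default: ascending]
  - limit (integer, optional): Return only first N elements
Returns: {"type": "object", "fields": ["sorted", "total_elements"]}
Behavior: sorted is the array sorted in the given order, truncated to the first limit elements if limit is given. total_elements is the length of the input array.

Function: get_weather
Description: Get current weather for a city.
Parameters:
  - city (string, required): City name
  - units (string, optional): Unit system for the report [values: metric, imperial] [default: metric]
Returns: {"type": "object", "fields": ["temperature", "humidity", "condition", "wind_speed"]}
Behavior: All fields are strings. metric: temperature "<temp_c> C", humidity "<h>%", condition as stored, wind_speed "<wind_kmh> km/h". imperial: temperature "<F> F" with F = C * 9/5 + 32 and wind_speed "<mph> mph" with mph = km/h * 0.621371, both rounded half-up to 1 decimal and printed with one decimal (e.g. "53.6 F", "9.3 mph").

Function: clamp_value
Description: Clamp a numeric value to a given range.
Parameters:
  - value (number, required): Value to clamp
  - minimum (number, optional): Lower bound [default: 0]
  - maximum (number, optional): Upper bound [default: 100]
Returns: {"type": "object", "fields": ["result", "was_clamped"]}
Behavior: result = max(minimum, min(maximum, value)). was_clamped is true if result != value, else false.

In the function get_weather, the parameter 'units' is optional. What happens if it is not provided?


The get_weather spec declares:
  - units (string, optional): Unit system for the report [values: metric, imperial] [default: metric]
It defaults to metric


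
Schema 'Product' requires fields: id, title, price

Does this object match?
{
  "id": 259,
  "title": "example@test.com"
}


Checking required fields...
Missing: price
Invalid - missing required field 'price'


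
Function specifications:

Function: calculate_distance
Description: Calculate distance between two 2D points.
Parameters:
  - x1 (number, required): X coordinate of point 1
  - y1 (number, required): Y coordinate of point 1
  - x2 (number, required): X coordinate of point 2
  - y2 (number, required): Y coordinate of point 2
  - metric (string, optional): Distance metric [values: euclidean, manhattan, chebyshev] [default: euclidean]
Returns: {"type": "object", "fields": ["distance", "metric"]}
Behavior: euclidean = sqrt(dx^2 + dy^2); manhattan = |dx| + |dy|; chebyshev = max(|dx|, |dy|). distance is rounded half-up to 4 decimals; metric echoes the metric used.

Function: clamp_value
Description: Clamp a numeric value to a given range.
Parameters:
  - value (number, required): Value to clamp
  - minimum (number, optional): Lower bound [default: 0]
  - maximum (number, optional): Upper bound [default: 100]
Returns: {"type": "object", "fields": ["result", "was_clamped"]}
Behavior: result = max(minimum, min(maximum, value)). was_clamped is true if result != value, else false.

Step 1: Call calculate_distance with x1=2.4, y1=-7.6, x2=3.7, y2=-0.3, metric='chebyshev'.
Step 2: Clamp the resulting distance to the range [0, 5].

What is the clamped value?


Step 1: calculate_distance (chebyshev)
  |dx| = |3.7 - 2.4| = 1.3; |dy| = |-0.3 - -7.6| = 7.3
  chebyshev: max(1.3, 7.3) = 7.3
  Round to 4 decimals: 7.3
  -> distance = 7.3
Step 2: clamp_value(value=7.3, minimum=0, maximum=5)
  result = max(0, min(5, 7.3)) = max(0, 5) = 5
  was_clamped = (5 != 7.3) = true
  -> result = 5
5


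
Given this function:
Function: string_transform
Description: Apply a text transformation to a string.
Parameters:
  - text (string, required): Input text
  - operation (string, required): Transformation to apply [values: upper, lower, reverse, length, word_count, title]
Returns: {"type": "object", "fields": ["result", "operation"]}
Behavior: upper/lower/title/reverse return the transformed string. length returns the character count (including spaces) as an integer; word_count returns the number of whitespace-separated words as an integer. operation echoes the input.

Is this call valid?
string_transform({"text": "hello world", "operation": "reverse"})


Checking all required parameters present and types match... All valid.
Valid


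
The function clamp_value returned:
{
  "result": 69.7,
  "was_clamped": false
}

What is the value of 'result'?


69.7


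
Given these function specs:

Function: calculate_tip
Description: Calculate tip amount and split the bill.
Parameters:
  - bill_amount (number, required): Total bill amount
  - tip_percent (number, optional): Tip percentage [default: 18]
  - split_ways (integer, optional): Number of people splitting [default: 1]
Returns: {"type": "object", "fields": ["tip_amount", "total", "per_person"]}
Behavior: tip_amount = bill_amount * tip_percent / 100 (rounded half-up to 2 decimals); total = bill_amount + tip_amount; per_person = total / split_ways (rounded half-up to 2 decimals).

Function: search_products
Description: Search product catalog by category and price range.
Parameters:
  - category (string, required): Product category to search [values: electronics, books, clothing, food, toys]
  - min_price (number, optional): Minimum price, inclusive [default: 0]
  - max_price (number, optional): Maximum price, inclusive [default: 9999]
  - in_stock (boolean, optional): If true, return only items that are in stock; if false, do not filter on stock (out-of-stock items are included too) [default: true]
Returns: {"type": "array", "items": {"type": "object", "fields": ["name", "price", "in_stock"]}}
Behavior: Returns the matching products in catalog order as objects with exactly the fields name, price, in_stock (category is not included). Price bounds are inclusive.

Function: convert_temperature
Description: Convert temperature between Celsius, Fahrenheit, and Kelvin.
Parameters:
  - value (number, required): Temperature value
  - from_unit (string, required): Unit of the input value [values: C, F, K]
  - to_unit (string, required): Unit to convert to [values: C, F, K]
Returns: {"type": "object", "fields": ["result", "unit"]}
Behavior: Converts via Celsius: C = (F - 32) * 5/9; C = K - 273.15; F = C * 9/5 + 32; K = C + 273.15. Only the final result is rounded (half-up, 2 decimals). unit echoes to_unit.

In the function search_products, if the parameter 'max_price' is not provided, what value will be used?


The search_products spec declares:
  - max_price (number, optional): Maximum price, inclusive [default: 9999]
Default:
9999


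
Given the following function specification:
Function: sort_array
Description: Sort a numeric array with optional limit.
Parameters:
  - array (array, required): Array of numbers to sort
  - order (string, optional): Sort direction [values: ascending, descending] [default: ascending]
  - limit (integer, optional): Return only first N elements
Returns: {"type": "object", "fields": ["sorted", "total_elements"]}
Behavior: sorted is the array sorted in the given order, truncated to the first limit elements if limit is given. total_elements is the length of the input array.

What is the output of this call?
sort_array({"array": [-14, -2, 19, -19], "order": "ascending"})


sorted ascending: [-19, -14, -2, 19]
total_elements = len(input) = 4
Output:
{"sorted": [-19, -14, -2, 19], "total_elements": 4}


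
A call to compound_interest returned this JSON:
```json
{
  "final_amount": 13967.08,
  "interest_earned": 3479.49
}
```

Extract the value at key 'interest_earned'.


3479.49


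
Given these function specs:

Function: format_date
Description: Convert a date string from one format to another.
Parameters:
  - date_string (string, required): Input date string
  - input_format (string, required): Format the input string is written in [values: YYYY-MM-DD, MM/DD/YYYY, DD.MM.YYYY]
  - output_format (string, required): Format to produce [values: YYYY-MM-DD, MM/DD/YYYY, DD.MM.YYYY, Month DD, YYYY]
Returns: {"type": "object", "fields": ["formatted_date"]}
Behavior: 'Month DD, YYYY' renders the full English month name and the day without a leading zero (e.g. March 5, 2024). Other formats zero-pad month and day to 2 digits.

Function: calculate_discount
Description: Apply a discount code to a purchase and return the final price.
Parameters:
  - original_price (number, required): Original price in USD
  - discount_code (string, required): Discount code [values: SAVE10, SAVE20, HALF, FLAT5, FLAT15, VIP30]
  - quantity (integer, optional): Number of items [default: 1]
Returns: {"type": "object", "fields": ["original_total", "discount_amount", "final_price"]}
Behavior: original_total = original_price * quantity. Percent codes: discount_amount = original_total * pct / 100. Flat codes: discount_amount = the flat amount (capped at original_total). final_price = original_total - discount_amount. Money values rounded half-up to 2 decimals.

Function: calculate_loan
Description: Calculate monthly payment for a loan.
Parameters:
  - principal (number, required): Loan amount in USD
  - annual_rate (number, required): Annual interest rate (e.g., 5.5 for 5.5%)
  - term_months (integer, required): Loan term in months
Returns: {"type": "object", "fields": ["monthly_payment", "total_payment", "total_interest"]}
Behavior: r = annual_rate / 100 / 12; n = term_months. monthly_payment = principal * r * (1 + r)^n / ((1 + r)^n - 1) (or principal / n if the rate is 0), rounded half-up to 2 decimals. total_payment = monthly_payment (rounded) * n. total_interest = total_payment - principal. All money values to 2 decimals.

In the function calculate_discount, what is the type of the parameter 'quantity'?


The calculate_discount spec declares:
  - quantity (integer, optional): Number of items [default: 1]
Type:
integer


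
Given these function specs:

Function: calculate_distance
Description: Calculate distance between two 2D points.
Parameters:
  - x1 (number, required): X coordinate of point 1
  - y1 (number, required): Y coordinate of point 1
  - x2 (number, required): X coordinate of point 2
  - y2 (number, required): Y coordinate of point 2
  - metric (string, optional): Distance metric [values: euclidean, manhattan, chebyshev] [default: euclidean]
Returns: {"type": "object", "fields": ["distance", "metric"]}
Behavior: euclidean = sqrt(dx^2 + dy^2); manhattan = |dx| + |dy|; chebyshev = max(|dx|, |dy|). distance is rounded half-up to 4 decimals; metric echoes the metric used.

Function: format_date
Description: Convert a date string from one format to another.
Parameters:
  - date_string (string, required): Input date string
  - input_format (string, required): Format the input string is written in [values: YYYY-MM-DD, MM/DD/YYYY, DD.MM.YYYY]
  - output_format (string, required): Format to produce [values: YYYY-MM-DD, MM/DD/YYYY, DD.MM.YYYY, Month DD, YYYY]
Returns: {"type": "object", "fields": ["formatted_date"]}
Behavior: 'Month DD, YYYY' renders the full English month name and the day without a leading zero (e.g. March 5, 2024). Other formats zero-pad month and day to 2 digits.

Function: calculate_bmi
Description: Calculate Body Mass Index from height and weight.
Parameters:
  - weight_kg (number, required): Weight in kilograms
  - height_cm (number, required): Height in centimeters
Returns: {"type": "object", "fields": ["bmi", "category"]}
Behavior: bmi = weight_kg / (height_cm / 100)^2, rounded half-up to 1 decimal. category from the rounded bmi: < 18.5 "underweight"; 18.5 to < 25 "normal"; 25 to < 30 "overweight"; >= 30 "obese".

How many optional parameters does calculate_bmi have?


Parameters of calculate_bmi: weight_kg (required), height_cm (required)
Optional count:
0


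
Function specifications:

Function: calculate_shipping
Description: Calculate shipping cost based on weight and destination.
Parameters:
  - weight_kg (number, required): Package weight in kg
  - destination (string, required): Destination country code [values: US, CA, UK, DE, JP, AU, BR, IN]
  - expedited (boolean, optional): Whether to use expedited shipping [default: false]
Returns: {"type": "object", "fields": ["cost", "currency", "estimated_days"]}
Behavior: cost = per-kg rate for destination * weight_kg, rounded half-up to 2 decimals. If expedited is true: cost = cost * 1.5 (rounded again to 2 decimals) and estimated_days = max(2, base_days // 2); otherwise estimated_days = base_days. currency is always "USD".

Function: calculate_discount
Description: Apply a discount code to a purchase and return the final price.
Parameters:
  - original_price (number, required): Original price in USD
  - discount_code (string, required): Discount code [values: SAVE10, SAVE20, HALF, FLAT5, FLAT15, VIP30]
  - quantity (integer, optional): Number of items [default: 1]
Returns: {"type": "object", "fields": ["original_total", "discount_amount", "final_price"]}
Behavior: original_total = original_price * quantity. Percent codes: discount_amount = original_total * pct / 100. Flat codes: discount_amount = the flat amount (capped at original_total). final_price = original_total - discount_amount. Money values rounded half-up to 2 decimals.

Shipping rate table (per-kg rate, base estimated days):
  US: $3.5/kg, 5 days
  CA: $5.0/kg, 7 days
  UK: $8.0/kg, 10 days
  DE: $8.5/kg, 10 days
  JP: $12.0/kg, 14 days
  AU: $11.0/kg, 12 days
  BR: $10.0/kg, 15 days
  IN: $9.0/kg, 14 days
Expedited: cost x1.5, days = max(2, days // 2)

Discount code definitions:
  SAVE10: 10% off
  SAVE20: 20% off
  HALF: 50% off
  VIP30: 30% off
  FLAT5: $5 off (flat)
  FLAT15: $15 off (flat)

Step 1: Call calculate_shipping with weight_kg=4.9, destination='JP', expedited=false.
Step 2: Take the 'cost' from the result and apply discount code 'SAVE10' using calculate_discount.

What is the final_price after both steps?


Step 1: calculate_shipping(weight_kg=4.9, destination=JP, expedited=false)
  Rate for JP: $12.0/kg, base 14 days
  cost = 12.0 * 4.9 = 58.8 -> 58.80
  expedited not set/false: estimated_days = 14
  -> cost = 58.80 USD
Step 2: calculate_discount(original_price=58.8, discount_code=SAVE10, quantity=1)
  original_total = 58.8 * 1 = 58.80
  SAVE10 = 10% off: discount_amount = 58.80 * 10/100 = 5.88 -> 5.88
  final_price = 58.80 - 5.88 = 52.92
  -> final_price = 52.92
$52.92


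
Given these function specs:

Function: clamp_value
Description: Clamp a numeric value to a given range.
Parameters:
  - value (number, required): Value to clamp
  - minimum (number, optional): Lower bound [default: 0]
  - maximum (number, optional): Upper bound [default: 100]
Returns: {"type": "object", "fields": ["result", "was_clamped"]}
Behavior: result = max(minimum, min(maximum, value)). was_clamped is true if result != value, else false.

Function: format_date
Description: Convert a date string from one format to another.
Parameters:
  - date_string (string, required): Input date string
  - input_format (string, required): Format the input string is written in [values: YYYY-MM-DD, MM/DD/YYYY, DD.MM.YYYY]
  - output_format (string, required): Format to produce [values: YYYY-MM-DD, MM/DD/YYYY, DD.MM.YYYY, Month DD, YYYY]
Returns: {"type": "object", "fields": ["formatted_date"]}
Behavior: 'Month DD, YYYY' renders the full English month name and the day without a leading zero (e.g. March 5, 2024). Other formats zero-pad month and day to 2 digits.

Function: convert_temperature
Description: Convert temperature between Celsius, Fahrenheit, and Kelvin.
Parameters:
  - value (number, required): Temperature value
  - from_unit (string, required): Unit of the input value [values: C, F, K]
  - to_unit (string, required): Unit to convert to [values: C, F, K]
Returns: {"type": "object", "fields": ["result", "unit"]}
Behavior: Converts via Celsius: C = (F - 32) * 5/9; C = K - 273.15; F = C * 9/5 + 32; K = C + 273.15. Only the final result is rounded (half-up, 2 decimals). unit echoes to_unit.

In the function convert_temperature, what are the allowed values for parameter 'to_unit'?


The convert_temperature spec declares:
  - to_unit (string, required): Unit to convert to [values: C, F, K]
Allowed values:
C, F, K


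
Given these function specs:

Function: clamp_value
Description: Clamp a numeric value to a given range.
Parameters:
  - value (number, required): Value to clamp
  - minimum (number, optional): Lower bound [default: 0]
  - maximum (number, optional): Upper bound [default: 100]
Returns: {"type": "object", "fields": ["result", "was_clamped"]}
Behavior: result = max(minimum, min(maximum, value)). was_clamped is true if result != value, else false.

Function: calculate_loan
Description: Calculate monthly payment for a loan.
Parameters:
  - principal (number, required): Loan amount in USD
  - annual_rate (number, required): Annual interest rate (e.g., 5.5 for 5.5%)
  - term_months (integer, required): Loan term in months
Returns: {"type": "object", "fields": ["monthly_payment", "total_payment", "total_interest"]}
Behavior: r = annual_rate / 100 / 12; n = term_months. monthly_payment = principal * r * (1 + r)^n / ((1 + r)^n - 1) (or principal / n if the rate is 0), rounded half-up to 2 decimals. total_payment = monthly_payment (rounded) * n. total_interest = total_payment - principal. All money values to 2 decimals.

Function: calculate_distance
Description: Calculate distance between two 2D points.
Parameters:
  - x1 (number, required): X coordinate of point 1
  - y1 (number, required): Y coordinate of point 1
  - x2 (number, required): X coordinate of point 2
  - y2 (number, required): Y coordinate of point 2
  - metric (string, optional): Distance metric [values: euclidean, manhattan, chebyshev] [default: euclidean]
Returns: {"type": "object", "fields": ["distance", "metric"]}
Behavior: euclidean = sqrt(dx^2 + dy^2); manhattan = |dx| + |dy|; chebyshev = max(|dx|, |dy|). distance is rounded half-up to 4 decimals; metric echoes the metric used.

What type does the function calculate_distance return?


The calculate_distance spec declares Returns: {"type": "object", "fields": ["distance", "metric"]}
Type:
object


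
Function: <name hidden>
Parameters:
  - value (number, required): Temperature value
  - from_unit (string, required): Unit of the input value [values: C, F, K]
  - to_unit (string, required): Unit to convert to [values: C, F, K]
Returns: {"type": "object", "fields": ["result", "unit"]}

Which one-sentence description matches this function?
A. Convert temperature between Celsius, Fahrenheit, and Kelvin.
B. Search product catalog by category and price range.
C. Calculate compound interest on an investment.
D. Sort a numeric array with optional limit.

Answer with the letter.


Parameters value, from_unit, to_unit and return ["result", "unit"] fit: Convert temperature between Celsius, Fahrenheit, and Kelvin.
A


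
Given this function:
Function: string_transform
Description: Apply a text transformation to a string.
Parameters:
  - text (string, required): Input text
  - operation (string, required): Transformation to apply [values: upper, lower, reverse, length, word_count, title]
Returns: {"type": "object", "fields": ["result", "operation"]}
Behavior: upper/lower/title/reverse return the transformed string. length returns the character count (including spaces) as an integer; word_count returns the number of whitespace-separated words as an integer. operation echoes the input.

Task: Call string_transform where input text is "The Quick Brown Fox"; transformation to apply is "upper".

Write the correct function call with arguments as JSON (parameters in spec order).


Mapping each described value to its parameter name:
  'Input text' -> text = "The Quick Brown Fox"
  'Transformation to apply' -> operation = "upper"
string_transform({"text": "The Quick Brown Fox", "operation": "upper"})


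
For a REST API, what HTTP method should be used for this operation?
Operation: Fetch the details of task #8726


GET = read, POST = create, PUT = update/replace, DELETE = remove
This operation is a read.
GET


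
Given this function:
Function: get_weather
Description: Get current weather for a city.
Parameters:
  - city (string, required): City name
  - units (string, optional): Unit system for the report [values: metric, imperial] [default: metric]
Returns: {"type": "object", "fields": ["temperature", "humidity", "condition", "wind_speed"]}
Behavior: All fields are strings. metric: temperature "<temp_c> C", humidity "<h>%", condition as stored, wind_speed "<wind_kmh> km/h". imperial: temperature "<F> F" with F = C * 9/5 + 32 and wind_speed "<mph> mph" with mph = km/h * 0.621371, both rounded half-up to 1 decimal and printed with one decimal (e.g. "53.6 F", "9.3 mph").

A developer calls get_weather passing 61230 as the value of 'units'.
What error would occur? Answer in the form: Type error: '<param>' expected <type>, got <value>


Spec: 'units' is declared as string; 61230 is an integer.
Type error: 'units' expected string, got 61230


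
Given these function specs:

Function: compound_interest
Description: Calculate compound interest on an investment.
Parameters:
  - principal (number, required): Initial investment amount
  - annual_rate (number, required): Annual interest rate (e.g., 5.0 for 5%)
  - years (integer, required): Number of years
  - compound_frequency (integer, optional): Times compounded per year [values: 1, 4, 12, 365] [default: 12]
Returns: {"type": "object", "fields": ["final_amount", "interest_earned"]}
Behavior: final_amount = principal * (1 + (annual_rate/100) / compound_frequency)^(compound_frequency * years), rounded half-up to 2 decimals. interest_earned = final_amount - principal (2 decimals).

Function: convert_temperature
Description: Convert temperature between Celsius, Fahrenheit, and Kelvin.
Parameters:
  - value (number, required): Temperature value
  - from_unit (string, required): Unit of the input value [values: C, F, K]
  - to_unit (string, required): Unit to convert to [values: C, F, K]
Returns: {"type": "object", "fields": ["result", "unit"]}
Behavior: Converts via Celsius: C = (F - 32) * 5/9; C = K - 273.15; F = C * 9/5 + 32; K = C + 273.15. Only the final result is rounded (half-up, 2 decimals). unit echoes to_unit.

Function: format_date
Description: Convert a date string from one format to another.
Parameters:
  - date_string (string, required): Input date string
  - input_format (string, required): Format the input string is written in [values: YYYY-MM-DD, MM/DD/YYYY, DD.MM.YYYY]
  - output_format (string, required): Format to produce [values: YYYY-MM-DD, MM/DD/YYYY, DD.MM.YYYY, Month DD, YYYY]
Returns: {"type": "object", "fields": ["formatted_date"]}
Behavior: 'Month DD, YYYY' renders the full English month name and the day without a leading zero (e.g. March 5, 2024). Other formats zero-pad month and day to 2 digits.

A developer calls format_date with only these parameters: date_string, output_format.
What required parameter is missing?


Required parameters: date_string, input_format, output_format
Provided: date_string, output_format
Missing: input_format
input_format


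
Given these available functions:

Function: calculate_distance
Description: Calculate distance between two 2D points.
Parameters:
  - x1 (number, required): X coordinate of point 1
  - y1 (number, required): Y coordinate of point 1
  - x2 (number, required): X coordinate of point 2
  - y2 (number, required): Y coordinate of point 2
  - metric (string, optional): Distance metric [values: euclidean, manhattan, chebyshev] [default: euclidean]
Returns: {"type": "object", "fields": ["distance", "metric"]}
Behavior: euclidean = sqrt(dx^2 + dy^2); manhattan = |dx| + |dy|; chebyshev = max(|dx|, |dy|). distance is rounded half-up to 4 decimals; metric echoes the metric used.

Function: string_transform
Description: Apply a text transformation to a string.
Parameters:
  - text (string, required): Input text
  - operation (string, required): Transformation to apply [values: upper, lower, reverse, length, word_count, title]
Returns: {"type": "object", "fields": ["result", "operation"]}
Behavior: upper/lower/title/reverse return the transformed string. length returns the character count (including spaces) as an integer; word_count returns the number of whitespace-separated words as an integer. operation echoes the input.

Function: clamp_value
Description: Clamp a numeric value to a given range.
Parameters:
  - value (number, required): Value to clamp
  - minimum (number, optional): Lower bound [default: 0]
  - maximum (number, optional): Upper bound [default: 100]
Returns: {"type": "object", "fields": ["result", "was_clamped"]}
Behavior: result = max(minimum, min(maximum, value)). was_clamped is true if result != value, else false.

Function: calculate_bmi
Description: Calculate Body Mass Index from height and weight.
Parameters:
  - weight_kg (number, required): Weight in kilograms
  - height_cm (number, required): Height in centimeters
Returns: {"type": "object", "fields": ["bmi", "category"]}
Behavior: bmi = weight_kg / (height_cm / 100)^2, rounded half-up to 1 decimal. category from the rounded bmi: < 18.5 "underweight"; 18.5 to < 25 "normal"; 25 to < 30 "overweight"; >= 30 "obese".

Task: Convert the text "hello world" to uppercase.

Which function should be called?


The task needs a function whose description is: Apply a text transformation to a string.
string_transform


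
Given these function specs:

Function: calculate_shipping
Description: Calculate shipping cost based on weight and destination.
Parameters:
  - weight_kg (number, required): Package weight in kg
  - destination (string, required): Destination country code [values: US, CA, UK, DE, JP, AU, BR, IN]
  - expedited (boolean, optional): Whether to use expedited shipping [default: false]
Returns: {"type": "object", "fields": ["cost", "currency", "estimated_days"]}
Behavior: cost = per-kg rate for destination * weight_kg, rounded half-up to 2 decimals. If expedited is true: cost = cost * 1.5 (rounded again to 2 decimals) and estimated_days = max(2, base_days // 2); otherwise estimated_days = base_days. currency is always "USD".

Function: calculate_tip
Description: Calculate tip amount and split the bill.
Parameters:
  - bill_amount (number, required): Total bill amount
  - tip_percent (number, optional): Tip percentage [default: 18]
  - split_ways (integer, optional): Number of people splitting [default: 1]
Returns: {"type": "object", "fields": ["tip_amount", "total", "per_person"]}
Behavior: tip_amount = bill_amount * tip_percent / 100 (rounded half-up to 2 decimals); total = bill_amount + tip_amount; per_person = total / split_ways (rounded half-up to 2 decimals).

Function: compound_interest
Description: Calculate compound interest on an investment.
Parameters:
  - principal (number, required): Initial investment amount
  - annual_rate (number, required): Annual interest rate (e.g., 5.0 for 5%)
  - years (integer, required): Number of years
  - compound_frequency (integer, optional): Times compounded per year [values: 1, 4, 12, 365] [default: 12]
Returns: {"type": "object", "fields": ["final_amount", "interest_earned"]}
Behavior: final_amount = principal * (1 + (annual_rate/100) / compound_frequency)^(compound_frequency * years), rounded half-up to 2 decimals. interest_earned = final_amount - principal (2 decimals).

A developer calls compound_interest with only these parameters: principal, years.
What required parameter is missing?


Required parameters: principal, annual_rate, years
Provided: principal, years
Missing: annual_rate
annual_rate


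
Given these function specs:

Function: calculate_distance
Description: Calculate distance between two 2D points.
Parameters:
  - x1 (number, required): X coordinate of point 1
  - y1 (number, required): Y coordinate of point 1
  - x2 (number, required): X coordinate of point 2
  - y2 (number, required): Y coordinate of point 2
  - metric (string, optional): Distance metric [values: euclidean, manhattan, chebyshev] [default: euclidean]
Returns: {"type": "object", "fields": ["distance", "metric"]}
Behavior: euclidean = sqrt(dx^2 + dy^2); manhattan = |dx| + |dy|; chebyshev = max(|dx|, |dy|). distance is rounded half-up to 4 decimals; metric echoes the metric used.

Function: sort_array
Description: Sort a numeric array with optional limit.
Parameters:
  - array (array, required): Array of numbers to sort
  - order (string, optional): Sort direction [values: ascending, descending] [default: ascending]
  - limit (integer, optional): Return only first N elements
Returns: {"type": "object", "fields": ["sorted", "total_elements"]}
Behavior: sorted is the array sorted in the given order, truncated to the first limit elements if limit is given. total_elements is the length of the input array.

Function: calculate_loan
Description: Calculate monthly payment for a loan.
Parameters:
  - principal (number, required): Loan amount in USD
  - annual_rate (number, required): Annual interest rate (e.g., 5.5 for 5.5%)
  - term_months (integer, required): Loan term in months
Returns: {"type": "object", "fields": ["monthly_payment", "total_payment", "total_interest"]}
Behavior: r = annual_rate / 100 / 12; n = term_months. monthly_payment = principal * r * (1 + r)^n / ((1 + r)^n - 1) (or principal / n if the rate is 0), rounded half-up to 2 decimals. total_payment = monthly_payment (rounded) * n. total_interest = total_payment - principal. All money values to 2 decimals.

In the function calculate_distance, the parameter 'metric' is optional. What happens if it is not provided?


The calculate_distance spec declares:
  - metric (string, optional): Distance metric [values: euclidean, manhattan, chebyshev] [default: euclidean]
It defaults to euclidean


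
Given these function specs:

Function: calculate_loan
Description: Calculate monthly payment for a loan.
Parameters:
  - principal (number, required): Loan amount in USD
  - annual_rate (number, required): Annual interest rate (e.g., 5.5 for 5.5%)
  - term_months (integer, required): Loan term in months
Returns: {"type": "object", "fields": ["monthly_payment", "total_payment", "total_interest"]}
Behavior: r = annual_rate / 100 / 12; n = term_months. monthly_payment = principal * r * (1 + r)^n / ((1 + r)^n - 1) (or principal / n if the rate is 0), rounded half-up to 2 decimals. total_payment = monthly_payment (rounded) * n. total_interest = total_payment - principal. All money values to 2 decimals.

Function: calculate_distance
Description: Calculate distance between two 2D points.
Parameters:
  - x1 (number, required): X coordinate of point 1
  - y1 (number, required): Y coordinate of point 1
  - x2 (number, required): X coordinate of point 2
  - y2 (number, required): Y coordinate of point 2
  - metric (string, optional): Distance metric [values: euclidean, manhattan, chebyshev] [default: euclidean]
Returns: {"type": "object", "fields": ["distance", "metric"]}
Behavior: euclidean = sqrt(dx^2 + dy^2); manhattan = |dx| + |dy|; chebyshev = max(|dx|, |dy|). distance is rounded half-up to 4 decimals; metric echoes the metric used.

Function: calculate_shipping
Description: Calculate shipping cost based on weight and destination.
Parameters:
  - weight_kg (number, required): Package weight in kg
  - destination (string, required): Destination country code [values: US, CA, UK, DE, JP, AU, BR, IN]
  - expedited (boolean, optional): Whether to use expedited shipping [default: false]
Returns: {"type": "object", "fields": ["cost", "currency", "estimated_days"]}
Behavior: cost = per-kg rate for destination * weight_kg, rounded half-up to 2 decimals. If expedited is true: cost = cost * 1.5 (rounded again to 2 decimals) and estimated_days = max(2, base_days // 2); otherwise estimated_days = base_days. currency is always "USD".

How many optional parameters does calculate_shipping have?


Parameters of calculate_shipping: weight_kg (required), destination (required), expedited (optional)
Optional count:
1


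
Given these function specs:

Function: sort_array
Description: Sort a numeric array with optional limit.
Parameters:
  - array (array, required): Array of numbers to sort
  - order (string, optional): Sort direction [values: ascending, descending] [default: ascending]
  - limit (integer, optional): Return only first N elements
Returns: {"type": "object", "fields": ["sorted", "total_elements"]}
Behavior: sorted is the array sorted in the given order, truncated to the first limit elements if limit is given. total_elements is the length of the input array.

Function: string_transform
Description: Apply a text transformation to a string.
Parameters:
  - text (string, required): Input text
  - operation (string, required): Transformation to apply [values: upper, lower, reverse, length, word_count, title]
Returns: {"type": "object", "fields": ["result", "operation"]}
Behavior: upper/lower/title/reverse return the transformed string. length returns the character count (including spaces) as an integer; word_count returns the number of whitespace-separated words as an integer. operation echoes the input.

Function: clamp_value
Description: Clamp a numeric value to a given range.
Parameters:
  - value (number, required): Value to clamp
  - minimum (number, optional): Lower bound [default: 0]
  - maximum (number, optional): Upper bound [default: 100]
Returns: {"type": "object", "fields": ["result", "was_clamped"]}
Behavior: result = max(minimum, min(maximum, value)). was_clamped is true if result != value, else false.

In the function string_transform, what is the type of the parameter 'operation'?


The string_transform spec declares:
  - operation (string, required): Transformation to apply [values: upper, lower, reverse, length, word_count, title]
Type:
string


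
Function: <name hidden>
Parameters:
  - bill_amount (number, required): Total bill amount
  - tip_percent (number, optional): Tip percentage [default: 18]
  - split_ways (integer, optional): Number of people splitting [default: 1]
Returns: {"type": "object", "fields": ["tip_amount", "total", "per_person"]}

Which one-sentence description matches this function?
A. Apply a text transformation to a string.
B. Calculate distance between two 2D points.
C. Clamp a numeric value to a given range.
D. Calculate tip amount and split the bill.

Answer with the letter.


Parameters bill_amount, tip_percent, split_ways and return ["tip_amount", "total", "per_person"] fit: Calculate tip amount and split the bill.
D


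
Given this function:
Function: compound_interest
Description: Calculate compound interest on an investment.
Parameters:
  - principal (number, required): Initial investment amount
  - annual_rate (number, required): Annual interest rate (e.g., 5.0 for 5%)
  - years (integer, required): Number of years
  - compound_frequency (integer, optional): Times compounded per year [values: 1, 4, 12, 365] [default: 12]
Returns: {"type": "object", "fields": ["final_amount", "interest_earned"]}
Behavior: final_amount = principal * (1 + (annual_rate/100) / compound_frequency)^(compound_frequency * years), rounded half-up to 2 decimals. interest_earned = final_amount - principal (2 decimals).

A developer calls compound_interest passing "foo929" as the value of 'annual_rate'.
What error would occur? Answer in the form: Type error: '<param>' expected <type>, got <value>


Spec: 'annual_rate' is declared as number; "foo929" is a string.
Type error: 'annual_rate' expected number, got "foo929"


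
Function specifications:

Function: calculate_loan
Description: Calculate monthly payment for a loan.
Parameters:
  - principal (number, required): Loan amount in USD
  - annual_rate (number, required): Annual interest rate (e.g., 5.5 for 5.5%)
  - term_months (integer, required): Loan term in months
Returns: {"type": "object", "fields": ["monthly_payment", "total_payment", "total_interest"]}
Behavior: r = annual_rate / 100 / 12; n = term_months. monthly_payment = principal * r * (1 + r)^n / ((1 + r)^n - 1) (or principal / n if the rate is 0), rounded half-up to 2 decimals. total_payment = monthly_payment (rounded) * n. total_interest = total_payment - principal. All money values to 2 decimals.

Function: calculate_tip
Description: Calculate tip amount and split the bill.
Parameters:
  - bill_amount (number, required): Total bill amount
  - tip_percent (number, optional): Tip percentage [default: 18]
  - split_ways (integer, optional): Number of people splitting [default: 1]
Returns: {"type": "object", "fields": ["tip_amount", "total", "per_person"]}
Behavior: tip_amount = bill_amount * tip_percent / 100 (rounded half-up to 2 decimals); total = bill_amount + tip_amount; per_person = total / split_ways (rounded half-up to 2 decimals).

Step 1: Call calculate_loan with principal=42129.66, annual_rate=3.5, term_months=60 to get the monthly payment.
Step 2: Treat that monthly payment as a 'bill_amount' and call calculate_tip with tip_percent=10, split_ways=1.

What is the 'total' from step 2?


Step 1: calculate_loan(principal=42129.66, annual_rate=3.5, term_months=60)
  r = 3.5 / 100 / 12 = 0.002916666667 (keep full precision)
  (1 + r)^60 = 1.19094283
  monthly_payment = 42129.66 * 0.002916666667 * 1.19094283 / (1.19094283 - 1) = 766.41203 -> 766.41
  total_payment = 766.41 * 60 = 45984.60
  total_interest = 45984.60 - 42129.66 = 3854.94
  -> monthly_payment = 766.41
Step 2: calculate_tip(bill_amount=766.41, tip_percent=10, split_ways=1)
  tip_amount = 766.41 * 10/100 = 76.641 -> 76.64
  total = 766.41 + 76.64 = 843.05
  per_person = 843.05 / 1 = 843.05 -> 843.05
  -> total = 843.05
$843.05
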